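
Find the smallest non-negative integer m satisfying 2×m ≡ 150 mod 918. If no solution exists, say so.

75

gcd(2, 918) = 2, and 2 | 150, so solutions exist.
Divide through by 2: 1×m ≡ 75 (mod 459).
1⁻¹ ≡ 1 (mod 459).
m ≡ 1×75 ≡ 75 (mod 459).
The smallest non-negative solution is m = 75.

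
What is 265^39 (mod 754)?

411

By square-and-multiply:
39 in binary is 100111, i.e. 39 = 32 + 4 + 2 + 1.
265^1 ≡ 265 (mod 754)
265^2 ≡ 265^2 = 70225 ≡ 103 (mod 754)
265^4 ≡ 103^2 = 10609 ≡ 53 (mod 754)
265^8 ≡ 53^2 = 2809 ≡ 547 (mod 754)
265^16 ≡ 547^2 = 299209 ≡ 625 (mod 754)
265^32 ≡ 625^2 = 390625 ≡ 53 (mod 754)
265^39 = 265^32 · 265^4 · 265^2 · 265^1 ≡ 53 · 53 · 103 · 265 (mod 754).
Accumulate the product:
53 · 53 = 2809 ≡ 547
547 · 103 = 56341 ≡ 545
545 · 265 = 144425 ≡ 411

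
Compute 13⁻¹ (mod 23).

Apply the Euclidean algorithm and back-substitute:
23 = 1×13 + 10
13 = 1×10 + 3
10 = 3×3 + 1
3 = 3×1 + 0
gcd(13, 23) = 1, so the inverse exists.
Back-substitute for 1:
1 = 1×10 − 3×3
  = −3×13 + 4×10
  = 4×23 − 7×13
So 13⁻¹ ≡ −7 ≡ 16 (mod 23).

16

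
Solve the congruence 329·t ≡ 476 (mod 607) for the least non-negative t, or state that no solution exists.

gcd(329, 607) = 1, so a unique solution mod 607 exists.
329⁻¹ ≡ 369 (mod 607).
t ≡ 369·476 ≡ 221 (mod 607).

221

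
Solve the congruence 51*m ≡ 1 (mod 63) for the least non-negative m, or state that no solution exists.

no solution

gcd(51, 63) = 3, and 3 does not divide 1.
So the congruence has no solution.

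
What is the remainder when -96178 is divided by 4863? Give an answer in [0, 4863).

-96178 = -20*4863 + 1082, so -96178 ≡ 1082 (mod 4863).

1082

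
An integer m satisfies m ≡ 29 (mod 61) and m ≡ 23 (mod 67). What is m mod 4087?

61⁻¹ mod 67: 61*11 ≡ 1 (mod 67), so 61⁻¹ ≡ 11.
m = 29 + 61*((23 − 29)*11 mod 67) = 29 + 61*1 = 90.

90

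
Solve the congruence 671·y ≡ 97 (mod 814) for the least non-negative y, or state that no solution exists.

no solution

gcd(671, 814) = 11, and 11 does not divide 97.
So the congruence has no solution.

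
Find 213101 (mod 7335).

386

213101 = 29×7335 + 386, so 213101 ≡ 386 (mod 7335).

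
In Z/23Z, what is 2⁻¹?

23 = 11×2 + 1
2 = 2×1 + 0
gcd(2, 23) = 1, so the inverse exists.
Back-substitute for 1:
1 = 1×23 − 11×2
So 2⁻¹ ≡ −11 ≡ 12 (mod 23).

12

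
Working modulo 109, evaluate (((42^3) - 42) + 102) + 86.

(42)^3 ≡ 77 (mod 109)
77 - 42 = 35
35 + 102 = 137 ≡ 28 (mod 109)
28 + 86 = 114 ≡ 5 (mod 109)

5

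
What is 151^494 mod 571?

151^1 ≡ 151 (mod 571)
151^2 ≡ 151^2 = 22801 ≡ 532 (mod 571)
151^4 ≡ 532^2 = 283024 ≡ 379 (mod 571)
151^8 ≡ 379^2 = 143641 ≡ 320 (mod 571)
151^16 ≡ 320^2 = 102400 ≡ 191 (mod 571)
151^32 ≡ 191^2 = 36481 ≡ 508 (mod 571)
151^64 ≡ 508^2 = 258064 ≡ 543 (mod 571)
151^128 ≡ 543^2 = 294849 ≡ 213 (mod 571)
151^256 ≡ 213^2 = 45369 ≡ 260 (mod 571)
151^494 = 151^256 · 151^128 · 151^64 · 151^32 · 151^8 · 151^4 · 151^2 ≡ 260 · 213 · 543 · 508 · 320 · 379 · 532 (mod 571).
Accumulate the product:
260 · 213 = 55380 ≡ 564
564 · 543 = 306252 ≡ 196
196 · 508 = 99568 ≡ 214
214 · 320 = 68480 ≡ 531
531 · 379 = 201249 ≡ 257
257 · 532 = 136724 ≡ 255

255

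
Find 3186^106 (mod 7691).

880

3186^1 ≡ 3186 (mod 7691)
3186^2 ≡ 3186^2 = 10150596 ≡ 6167 (mod 7691)
3186^4 ≡ 6167^2 = 38031889 ≡ 7585 (mod 7691)
3186^8 ≡ 7585^2 = 57532225 ≡ 3545 (mod 7691)
3186^16 ≡ 3545^2 = 12567025 ≡ 7622 (mod 7691)
3186^32 ≡ 7622^2 = 58094884 ≡ 4761 (mod 7691)
3186^64 ≡ 4761^2 = 22667121 ≡ 1744 (mod 7691)
3186^106 = 3186^64 · 3186^32 · 3186^8 · 3186^2 ≡ 1744 · 4761 · 3545 · 6167 (mod 7691).
Accumulate the product:
1744 · 4761 = 8303184 ≡ 4595
4595 · 3545 = 16289275 ≡ 7428
7428 · 6167 = 45808476 ≡ 880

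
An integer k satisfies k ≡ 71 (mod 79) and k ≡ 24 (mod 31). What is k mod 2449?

861

79⁻¹ mod 31: 79·11 ≡ 1 (mod 31), so 79⁻¹ ≡ 11.
k = 71 + 79·((24 − 71)·11 mod 31) = 71 + 79·10 = 861.
Check: 861 mod 79 = 71, 861 mod 31 = 24. ✓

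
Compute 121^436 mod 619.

Using repeated squaring:
436 in binary is 110110100, i.e. 436 = 256 + 128 + 32 + 16 + 4.
121^1 ≡ 121 (mod 619)
121^2 ≡ 121^2 = 14641 ≡ 404 (mod 619)
121^4 ≡ 404^2 = 163216 ≡ 419 (mod 619)
121^8 ≡ 419^2 = 175561 ≡ 384 (mod 619)
121^16 ≡ 384^2 = 147456 ≡ 134 (mod 619)
121^32 ≡ 134^2 = 17956 ≡ 5 (mod 619)
121^64 ≡ 5^2 = 25 (mod 619)
121^128 ≡ 25^2 = 625 ≡ 6 (mod 619)
121^256 ≡ 6^2 = 36 (mod 619)
121^436 = 121^256 * 121^128 * 121^32 * 121^16 * 121^4 ≡ 36 * 6 * 5 * 134 * 419 (mod 619).
Accumulate the product:
36 * 6 = 216
216 * 5 = 1080 ≡ 461
461 * 134 = 61774 ≡ 493
493 * 419 = 206567 ≡ 440

440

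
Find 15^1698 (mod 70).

15^1 ≡ 15 (mod 70)
15^2 ≡ 15^2 = 225 ≡ 15 (mod 70)
15^4 ≡ 15^2 = 225 ≡ 15 (mod 70)
15^8 ≡ 15^2 = 225 ≡ 15 (mod 70)
15^16 ≡ 15^2 = 225 ≡ 15 (mod 70)
15^32 ≡ 15^2 = 225 ≡ 15 (mod 70)
15^64 ≡ 15^2 = 225 ≡ 15 (mod 70)
15^128 ≡ 15^2 = 225 ≡ 15 (mod 70)
15^256 ≡ 15^2 = 225 ≡ 15 (mod 70)
15^512 ≡ 15^2 = 225 ≡ 15 (mod 70)
15^1024 ≡ 15^2 = 225 ≡ 15 (mod 70)
15^1698 = 15^1024 * 15^512 * 15^128 * 15^32 * 15^2 ≡ 15 * 15 * 15 * 15 * 15 (mod 70).
Accumulate the product:
15 * 15 = 225 ≡ 15
15 * 15 = 225 ≡ 15
15 * 15 = 225 ≡ 15
15 * 15 = 225 ≡ 15

15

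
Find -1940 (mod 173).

136

-1940 = -12×173 + 136, so -1940 ≡ 136 (mod 173).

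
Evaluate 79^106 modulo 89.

25

106 in binary is 1101010, i.e. 106 = 64 + 32 + 8 + 2.
79^1 ≡ 79 (mod 89)
79^2 ≡ 79^2 = 6241 ≡ 11 (mod 89)
79^4 ≡ 11^2 = 121 ≡ 32 (mod 89)
79^8 ≡ 32^2 = 1024 ≡ 45 (mod 89)
79^16 ≡ 45^2 = 2025 ≡ 67 (mod 89)
79^32 ≡ 67^2 = 4489 ≡ 39 (mod 89)
79^64 ≡ 39^2 = 1521 ≡ 8 (mod 89)
79^106 = 79^64 × 79^32 × 79^8 × 79^2 ≡ 8 × 39 × 45 × 11 (mod 89).
Accumulate the product:
8 × 39 = 312 ≡ 45
45 × 45 = 2025 ≡ 67
67 × 11 = 737 ≡ 25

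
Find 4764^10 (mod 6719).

2506

By square-and-multiply:
10 in binary is 1010, i.e. 10 = 8 + 2.
4764^1 ≡ 4764 (mod 6719)
4764^2 ≡ 4764^2 = 22695696 ≡ 5633 (mod 6719)
4764^4 ≡ 5633^2 = 31730689 ≡ 3571 (mod 6719)
4764^8 ≡ 3571^2 = 12752041 ≡ 6098 (mod 6719)
4764^10 = 4764^8 · 4764^2 ≡ 6098 · 5633 (mod 6719).
6098 · 5633 = 34350034 ≡ 2506 (mod 6719).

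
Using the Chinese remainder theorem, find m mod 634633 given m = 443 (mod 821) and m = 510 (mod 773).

821⁻¹ mod 773: 821·306 ≡ 1 (mod 773), so 821⁻¹ ≡ 306.
m = 443 + 821·((510 − 443)·306 mod 773) = 443 + 821·404 = 332127.
Check: 332127 mod 821 = 443, 332127 mod 773 = 510. ✓

332127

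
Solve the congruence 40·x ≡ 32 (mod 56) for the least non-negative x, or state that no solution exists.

gcd(40, 56) = 8, and 8 | 32, so solutions exist.
Divide through by 8: 5·x mod 7 = 4.
5⁻¹ ≡ 3 (mod 7).
x ≡ 3·4 ≡ 5 (mod 7).
The smallest non-negative solution is x = 5.

5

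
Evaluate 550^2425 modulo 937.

Using repeated squaring:
550^1 ≡ 550 (mod 937)
550^2 ≡ 550^2 = 302500 ≡ 786 (mod 937)
550^4 ≡ 786^2 = 617796 ≡ 313 (mod 937)
550^8 ≡ 313^2 = 97969 ≡ 521 (mod 937)
550^16 ≡ 521^2 = 271441 ≡ 648 (mod 937)
550^32 ≡ 648^2 = 419904 ≡ 128 (mod 937)
550^64 ≡ 128^2 = 16384 ≡ 455 (mod 937)
550^128 ≡ 455^2 = 207025 ≡ 885 (mod 937)
550^256 ≡ 885^2 = 783225 ≡ 830 (mod 937)
550^512 ≡ 830^2 = 688900 ≡ 205 (mod 937)
550^1024 ≡ 205^2 = 42025 ≡ 797 (mod 937)
550^2048 ≡ 797^2 = 635209 ≡ 860 (mod 937)
550^2425 = 550^2048 · 550^256 · 550^64 · 550^32 · 550^16 · 550^8 · 550^1 ≡ 860 · 830 · 455 · 128 · 648 · 521 · 550 (mod 937).
Accumulate the product:
860 · 830 = 713800 ≡ 743
743 · 455 = 338065 ≡ 745
745 · 128 = 95360 ≡ 723
723 · 648 = 468504 ≡ 4
4 · 521 = 2084 ≡ 210
210 · 550 = 115500 ≡ 249

249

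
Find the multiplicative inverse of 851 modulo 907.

826

By the extended Euclidean algorithm:
907 = 1·851 + 56
851 = 15·56 + 11
56 = 5·11 + 1
11 = 11·1 + 0
gcd(851, 907) = 1, so the inverse exists.
Bézout: 1 = 76·907 − 81·851.
So 851⁻¹ ≡ −81 ≡ 826 (mod 907).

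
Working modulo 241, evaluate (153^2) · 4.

(153)^2 ≡ 32 (mod 241)
32 · 4 = 128

128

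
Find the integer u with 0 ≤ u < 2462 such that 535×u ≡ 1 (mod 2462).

2462 = 4*535 + 322
535 = 1*322 + 213
322 = 1*213 + 109
213 = 1*109 + 104
109 = 1*104 + 5
104 = 20*5 + 4
5 = 1*4 + 1
4 = 4*1 + 0
gcd(535, 2462) = 1, so the inverse exists.
Back-substitute for 1:
1 = 1*5 − 1*4
  = −1*104 + 21*5
  = 21*109 − 22*104
  = −22*213 + 43*109
  = 43*322 − 65*213
  = −65*535 + 108*322
  = 108*2462 − 497*535
So 535⁻¹ ≡ −497 ≡ 1965 (mod 2462).

1965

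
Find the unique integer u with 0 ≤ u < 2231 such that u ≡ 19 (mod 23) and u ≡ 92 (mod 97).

23⁻¹ mod 97: 23·38 ≡ 1 (mod 97), so 23⁻¹ ≡ 38.
u = 19 + 23·((92 − 19)·38 mod 97) = 19 + 23·58 = 1353.

1353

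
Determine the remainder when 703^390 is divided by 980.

390 in binary is 110000110, i.e. 390 = 256 + 128 + 4 + 2.
703^1 ≡ 703 (mod 980)
703^2 ≡ 703^2 = 494209 ≡ 289 (mod 980)
703^4 ≡ 289^2 = 83521 ≡ 221 (mod 980)
703^8 ≡ 221^2 = 48841 ≡ 821 (mod 980)
703^16 ≡ 821^2 = 674041 ≡ 781 (mod 980)
703^32 ≡ 781^2 = 609961 ≡ 401 (mod 980)
703^64 ≡ 401^2 = 160801 ≡ 81 (mod 980)
703^128 ≡ 81^2 = 6561 ≡ 681 (mod 980)
703^256 ≡ 681^2 = 463761 ≡ 221 (mod 980)
703^390 = 703^256 × 703^128 × 703^4 × 703^2 ≡ 221 × 681 × 221 × 289 (mod 980).
Accumulate the product:
221 × 681 = 150501 ≡ 561
561 × 221 = 123981 ≡ 501
501 × 289 = 144789 ≡ 729

729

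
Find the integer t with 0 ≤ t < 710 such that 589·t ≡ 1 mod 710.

By the extended Euclidean algorithm:
710 = 1×589 + 121
589 = 4×121 + 105
121 = 1×105 + 16
105 = 6×16 + 9
16 = 1×9 + 7
9 = 1×7 + 2
7 = 3×2 + 1
2 = 2×1 + 0
gcd(589, 710) = 1, so the inverse exists.
Bézout: 1 = 258×710 − 311×589.
So 589⁻¹ ≡ −311 ≡ 399 (mod 710).

399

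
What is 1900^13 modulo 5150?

1900^1 ≡ 1900 (mod 5150)
1900^2 ≡ 1900^2 = 3610000 ≡ 5000 (mod 5150)
1900^4 ≡ 5000^2 = 25000000 ≡ 1900 (mod 5150)
1900^8 ≡ 1900^2 = 3610000 ≡ 5000 (mod 5150)
1900^13 = 1900^8 * 1900^4 * 1900^1 ≡ 5000 * 1900 * 1900 (mod 5150).
Accumulate the product:
5000 * 1900 = 9500000 ≡ 3400
3400 * 1900 = 6460000 ≡ 1900

1900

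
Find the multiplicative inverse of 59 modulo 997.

169

997 = 16*59 + 53
59 = 1*53 + 6
53 = 8*6 + 5
6 = 1*5 + 1
5 = 5*1 + 0
gcd(59, 997) = 1, so the inverse exists.
Bézout: 1 = −10*997 + 169*59.
So 59⁻¹ ≡ 169 (mod 997).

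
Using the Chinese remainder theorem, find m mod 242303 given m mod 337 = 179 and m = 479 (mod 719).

337⁻¹ mod 719: 337×687 ≡ 1 (mod 719), so 337⁻¹ ≡ 687.
m = 179 + 337×((479 − 179)×687 mod 719) = 179 + 337×466 = 157221.
Check: 157221 mod 337 = 179, 157221 mod 719 = 479. ✓

157221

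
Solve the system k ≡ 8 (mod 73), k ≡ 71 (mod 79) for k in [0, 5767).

2125

73⁻¹ mod 79: 73*13 ≡ 1 (mod 79), so 73⁻¹ ≡ 13.
k = 8 + 73*((71 − 8)*13 mod 79) = 8 + 73*29 = 2125.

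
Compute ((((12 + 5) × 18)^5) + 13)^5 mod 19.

12 + 5 = 17
17 × 18 = 306 ≡ 2 (mod 19)
(2)^5 ≡ 13 (mod 19)
13 + 13 = 26 ≡ 7 (mod 19)
(7)^5 ≡ 11 (mod 19)

11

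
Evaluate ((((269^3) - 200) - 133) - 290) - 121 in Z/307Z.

(269)^3 ≡ 81 (mod 307)
81 - 200 = -119 ≡ 188 (mod 307)
188 - 133 = 55
55 - 290 = -235 ≡ 72 (mod 307)
72 - 121 = -49 ≡ 258 (mod 307)

258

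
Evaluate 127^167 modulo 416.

95

167 in binary is 10100111, i.e. 167 = 128 + 32 + 4 + 2 + 1.
127^1 ≡ 127 (mod 416)
127^2 ≡ 127^2 = 16129 ≡ 321 (mod 416)
127^4 ≡ 321^2 = 103041 ≡ 289 (mod 416)
127^8 ≡ 289^2 = 83521 ≡ 321 (mod 416)
127^16 ≡ 321^2 = 103041 ≡ 289 (mod 416)
127^32 ≡ 289^2 = 83521 ≡ 321 (mod 416)
127^64 ≡ 321^2 = 103041 ≡ 289 (mod 416)
127^128 ≡ 289^2 = 83521 ≡ 321 (mod 416)
127^167 = 127^128 · 127^32 · 127^4 · 127^2 · 127^1 ≡ 321 · 321 · 289 · 321 · 127 (mod 416).
Accumulate the product:
321 · 321 = 103041 ≡ 289
289 · 289 = 83521 ≡ 321
321 · 321 = 103041 ≡ 289
289 · 127 = 36703 ≡ 95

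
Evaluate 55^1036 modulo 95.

55^1 ≡ 55 (mod 95)
55^2 ≡ 55^2 = 3025 ≡ 80 (mod 95)
55^4 ≡ 80^2 = 6400 ≡ 35 (mod 95)
55^8 ≡ 35^2 = 1225 ≡ 85 (mod 95)
55^16 ≡ 85^2 = 7225 ≡ 5 (mod 95)
55^32 ≡ 5^2 = 25 (mod 95)
55^64 ≡ 25^2 = 625 ≡ 55 (mod 95)
55^128 ≡ 55^2 = 3025 ≡ 80 (mod 95)
55^256 ≡ 80^2 = 6400 ≡ 35 (mod 95)
55^512 ≡ 35^2 = 1225 ≡ 85 (mod 95)
55^1024 ≡ 85^2 = 7225 ≡ 5 (mod 95)
55^1036 = 55^1024 · 55^8 · 55^4 ≡ 5 · 85 · 35 (mod 95).
Accumulate the product:
5 · 85 = 425 ≡ 45
45 · 35 = 1575 ≡ 55

55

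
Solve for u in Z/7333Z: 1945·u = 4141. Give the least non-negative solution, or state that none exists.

gcd(1945, 7333) = 1, so a unique solution mod 7333 exists.
1945⁻¹ ≡ 3970 (mod 7333).
u ≡ 3970·4141 ≡ 6517 (mod 7333).

6517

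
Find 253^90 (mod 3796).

3093

By square-and-multiply:
253^1 ≡ 253 (mod 3796)
253^2 ≡ 253^2 = 64009 ≡ 3273 (mod 3796)
253^4 ≡ 3273^2 = 10712529 ≡ 217 (mod 3796)
253^8 ≡ 217^2 = 47089 ≡ 1537 (mod 3796)
253^16 ≡ 1537^2 = 2362369 ≡ 1257 (mod 3796)
253^32 ≡ 1257^2 = 1580049 ≡ 913 (mod 3796)
253^64 ≡ 913^2 = 833569 ≡ 2245 (mod 3796)
253^90 = 253^64 * 253^16 * 253^8 * 253^2 ≡ 2245 * 1257 * 1537 * 3273 (mod 3796).
Accumulate the product:
2245 * 1257 = 2821965 ≡ 1537
1537 * 1537 = 2362369 ≡ 1257
1257 * 3273 = 4114161 ≡ 3093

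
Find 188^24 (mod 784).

512

188^1 ≡ 188 (mod 784)
188^2 ≡ 188^2 = 35344 ≡ 64 (mod 784)
188^4 ≡ 64^2 = 4096 ≡ 176 (mod 784)
188^8 ≡ 176^2 = 30976 ≡ 400 (mod 784)
188^16 ≡ 400^2 = 160000 ≡ 64 (mod 784)
188^24 = 188^16 × 188^8 ≡ 64 × 400 (mod 784).
64 × 400 = 25600 ≡ 512 (mod 784).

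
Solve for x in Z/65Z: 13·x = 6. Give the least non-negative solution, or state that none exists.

no solution

gcd(13, 65) = 13, and 13 does not divide 6.
So the congruence has no solution.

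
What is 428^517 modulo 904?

Compute successive squares:
517 in binary is 1000000101, i.e. 517 = 512 + 4 + 1.
428^1 ≡ 428 (mod 904)
428^2 ≡ 428^2 = 183184 ≡ 576 (mod 904)
428^4 ≡ 576^2 = 331776 ≡ 8 (mod 904)
428^8 ≡ 8^2 = 64 (mod 904)
428^16 ≡ 64^2 = 4096 ≡ 480 (mod 904)
428^32 ≡ 480^2 = 230400 ≡ 784 (mod 904)
428^64 ≡ 784^2 = 614656 ≡ 840 (mod 904)
428^128 ≡ 840^2 = 705600 ≡ 480 (mod 904)
428^256 ≡ 480^2 = 230400 ≡ 784 (mod 904)
428^512 ≡ 784^2 = 614656 ≡ 840 (mod 904)
428^517 = 428^512 · 428^4 · 428^1 ≡ 840 · 8 · 428 (mod 904).
Accumulate the product:
840 · 8 = 6720 ≡ 392
392 · 428 = 167776 ≡ 536

536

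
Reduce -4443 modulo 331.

-4443 = -14×331 + 191, so -4443 ≡ 191 (mod 331).

191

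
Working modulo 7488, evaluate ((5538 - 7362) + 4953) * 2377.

2049

5538 - 7362 = -1824 ≡ 5664 (mod 7488)
5664 + 4953 = 10617 ≡ 3129 (mod 7488)
3129 * 2377 = 7437633 ≡ 2049 (mod 7488)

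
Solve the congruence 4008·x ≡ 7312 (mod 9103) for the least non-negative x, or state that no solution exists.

6125

gcd(4008, 9103) = 1, so a unique solution mod 9103 exists.
4008⁻¹ ≡ 5435 (mod 9103).
x ≡ 5435·7312 ≡ 6125 (mod 9103).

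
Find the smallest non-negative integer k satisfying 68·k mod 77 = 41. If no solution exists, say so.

gcd(68, 77) = 1, so a unique solution mod 77 exists.
68⁻¹ ≡ 17 (mod 77).
k ≡ 17·41 ≡ 4 (mod 77).

4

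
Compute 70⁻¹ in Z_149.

66

149 = 2×70 + 9
70 = 7×9 + 7
9 = 1×7 + 2
7 = 3×2 + 1
2 = 2×1 + 0
gcd(70, 149) = 1, so the inverse exists.
Back-substitute for 1:
1 = 1×7 − 3×2
  = −3×9 + 4×7
  = 4×70 − 31×9
  = −31×149 + 66×70
So 70⁻¹ ≡ 66 (mod 149).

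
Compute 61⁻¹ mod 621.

112

Apply the Euclidean algorithm and back-substitute:
621 = 10×61 + 11
61 = 5×11 + 6
11 = 1×6 + 5
6 = 1×5 + 1
5 = 5×1 + 0
gcd(61, 621) = 1, so the inverse exists.
Back-substitute for 1:
1 = 1×6 − 1×5
  = −1×11 + 2×6
  = 2×61 − 11×11
  = −11×621 + 112×61
So 61⁻¹ ≡ 112 (mod 621).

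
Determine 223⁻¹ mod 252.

139

Apply the Euclidean algorithm and back-substitute:
252 = 1*223 + 29
223 = 7*29 + 20
29 = 1*20 + 9
20 = 2*9 + 2
9 = 4*2 + 1
2 = 2*1 + 0
gcd(223, 252) = 1, so the inverse exists.
Back-substitute for 1:
1 = 1*9 − 4*2
  = −4*20 + 9*9
  = 9*29 − 13*20
  = −13*223 + 100*29
  = 100*252 − 113*223
So 223⁻¹ ≡ −113 ≡ 139 (mod 252).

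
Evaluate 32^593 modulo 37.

By square-and-multiply:
32^1 ≡ 32 (mod 37)
32^2 ≡ 32^2 = 1024 ≡ 25 (mod 37)
32^4 ≡ 25^2 = 625 ≡ 33 (mod 37)
32^8 ≡ 33^2 = 1089 ≡ 16 (mod 37)
32^16 ≡ 16^2 = 256 ≡ 34 (mod 37)
32^32 ≡ 34^2 = 1156 ≡ 9 (mod 37)
32^64 ≡ 9^2 = 81 ≡ 7 (mod 37)
32^128 ≡ 7^2 = 49 ≡ 12 (mod 37)
32^256 ≡ 12^2 = 144 ≡ 33 (mod 37)
32^512 ≡ 33^2 = 1089 ≡ 16 (mod 37)
32^593 = 32^512 × 32^64 × 32^16 × 32^1 ≡ 16 × 7 × 34 × 32 (mod 37).
Accumulate the product:
16 × 7 = 112 ≡ 1
1 × 34 = 34
34 × 32 = 1088 ≡ 15

15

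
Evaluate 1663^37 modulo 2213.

190

37 in binary is 100101, i.e. 37 = 32 + 4 + 1.
1663^1 ≡ 1663 (mod 2213)
1663^2 ≡ 1663^2 = 2765569 ≡ 1532 (mod 2213)
1663^4 ≡ 1532^2 = 2347024 ≡ 1244 (mod 2213)
1663^8 ≡ 1244^2 = 1547536 ≡ 649 (mod 2213)
1663^16 ≡ 649^2 = 421201 ≡ 731 (mod 2213)
1663^32 ≡ 731^2 = 534361 ≡ 1028 (mod 2213)
1663^37 = 1663^32 * 1663^4 * 1663^1 ≡ 1028 * 1244 * 1663 (mod 2213).
Accumulate the product:
1028 * 1244 = 1278832 ≡ 1931
1931 * 1663 = 3211253 ≡ 190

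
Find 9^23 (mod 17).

By square-and-multiply:
9^1 ≡ 9 (mod 17)
9^2 ≡ 9^2 = 81 ≡ 13 (mod 17)
9^4 ≡ 13^2 = 169 ≡ 16 (mod 17)
9^8 ≡ 16^2 = 256 ≡ 1 (mod 17)
9^16 ≡ 1^2 = 1 (mod 17)
9^23 = 9^16 * 9^4 * 9^2 * 9^1 ≡ 1 * 16 * 13 * 9 (mod 17).
Accumulate the product:
1 * 16 = 16
16 * 13 = 208 ≡ 4
4 * 9 = 36 ≡ 2

2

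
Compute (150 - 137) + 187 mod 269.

200

150 - 137 = 13
13 + 187 = 200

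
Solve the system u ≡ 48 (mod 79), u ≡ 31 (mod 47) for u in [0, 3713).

79⁻¹ mod 47: 79·25 ≡ 1 (mod 47), so 79⁻¹ ≡ 25.
u = 48 + 79·((31 − 48)·25 mod 47) = 48 + 79·45 = 3603.

3603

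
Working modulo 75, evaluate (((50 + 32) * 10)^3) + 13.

50 + 32 = 82 ≡ 7 (mod 75)
7 * 10 = 70
(70)^3 ≡ 25 (mod 75)
25 + 13 = 38

38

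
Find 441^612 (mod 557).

402

Using repeated squaring:
441^1 ≡ 441 (mod 557)
441^2 ≡ 441^2 = 194481 ≡ 88 (mod 557)
441^4 ≡ 88^2 = 7744 ≡ 503 (mod 557)
441^8 ≡ 503^2 = 253009 ≡ 131 (mod 557)
441^16 ≡ 131^2 = 17161 ≡ 451 (mod 557)
441^32 ≡ 451^2 = 203401 ≡ 96 (mod 557)
441^64 ≡ 96^2 = 9216 ≡ 304 (mod 557)
441^128 ≡ 304^2 = 92416 ≡ 511 (mod 557)
441^256 ≡ 511^2 = 261121 ≡ 445 (mod 557)
441^512 ≡ 445^2 = 198025 ≡ 290 (mod 557)
441^612 = 441^512 × 441^64 × 441^32 × 441^4 ≡ 290 × 304 × 96 × 503 (mod 557).
Accumulate the product:
290 × 304 = 88160 ≡ 154
154 × 96 = 14784 ≡ 302
302 × 503 = 151906 ≡ 402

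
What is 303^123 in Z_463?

146

By square-and-multiply:
303^1 ≡ 303 (mod 463)
303^2 ≡ 303^2 = 91809 ≡ 135 (mod 463)
303^4 ≡ 135^2 = 18225 ≡ 168 (mod 463)
303^8 ≡ 168^2 = 28224 ≡ 444 (mod 463)
303^16 ≡ 444^2 = 197136 ≡ 361 (mod 463)
303^32 ≡ 361^2 = 130321 ≡ 218 (mod 463)
303^64 ≡ 218^2 = 47524 ≡ 298 (mod 463)
303^123 = 303^64 · 303^32 · 303^16 · 303^8 · 303^2 · 303^1 ≡ 298 · 218 · 361 · 444 · 135 · 303 (mod 463).
Accumulate the product:
298 · 218 = 64964 ≡ 144
144 · 361 = 51984 ≡ 128
128 · 444 = 56832 ≡ 346
346 · 135 = 46710 ≡ 410
410 · 303 = 124230 ≡ 146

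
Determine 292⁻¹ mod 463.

287

Apply the Euclidean algorithm and back-substitute:
463 = 1·292 + 171
292 = 1·171 + 121
171 = 1·121 + 50
121 = 2·50 + 21
50 = 2·21 + 8
21 = 2·8 + 5
8 = 1·5 + 3
5 = 1·3 + 2
3 = 1·2 + 1
2 = 2·1 + 0
gcd(292, 463) = 1, so the inverse exists.
Bézout: 1 = 111·463 − 176·292.
So 292⁻¹ ≡ −176 ≡ 287 (mod 463).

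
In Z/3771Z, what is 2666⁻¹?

By the extended Euclidean algorithm:
3771 = 1×2666 + 1105
2666 = 2×1105 + 456
1105 = 2×456 + 193
456 = 2×193 + 70
193 = 2×70 + 53
70 = 1×53 + 17
53 = 3×17 + 2
17 = 8×2 + 1
2 = 2×1 + 0
gcd(2666, 3771) = 1, so the inverse exists.
Bézout: 1 = −1257×3771 + 1778×2666.
So 2666⁻¹ ≡ 1778 (mod 3771).

1778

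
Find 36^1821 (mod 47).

Compute successive squares:
36^1 ≡ 36 (mod 47)
36^2 ≡ 36^2 = 1296 ≡ 27 (mod 47)
36^4 ≡ 27^2 = 729 ≡ 24 (mod 47)
36^8 ≡ 24^2 = 576 ≡ 12 (mod 47)
36^16 ≡ 12^2 = 144 ≡ 3 (mod 47)
36^32 ≡ 3^2 = 9 (mod 47)
36^64 ≡ 9^2 = 81 ≡ 34 (mod 47)
36^128 ≡ 34^2 = 1156 ≡ 28 (mod 47)
36^256 ≡ 28^2 = 784 ≡ 32 (mod 47)
36^512 ≡ 32^2 = 1024 ≡ 37 (mod 47)
36^1024 ≡ 37^2 = 1369 ≡ 6 (mod 47)
36^1821 = 36^1024 · 36^512 · 36^256 · 36^16 · 36^8 · 36^4 · 36^1 ≡ 6 · 37 · 32 · 3 · 12 · 24 · 36 (mod 47).
Accumulate the product:
6 · 37 = 222 ≡ 34
34 · 32 = 1088 ≡ 7
7 · 3 = 21
21 · 12 = 252 ≡ 17
17 · 24 = 408 ≡ 32
32 · 36 = 1152 ≡ 24

24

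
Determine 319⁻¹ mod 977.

928

977 = 3×319 + 20
319 = 15×20 + 19
20 = 1×19 + 1
19 = 19×1 + 0
gcd(319, 977) = 1, so the inverse exists.
Bézout: 1 = 16×977 − 49×319.
So 319⁻¹ ≡ −49 ≡ 928 (mod 977).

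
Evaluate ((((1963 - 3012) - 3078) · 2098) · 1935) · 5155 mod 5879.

2791

1963 - 3012 = -1049 ≡ 4830 (mod 5879)
4830 - 3078 = 1752
1752 · 2098 = 3675696 ≡ 1321 (mod 5879)
1321 · 1935 = 2556135 ≡ 4649 (mod 5879)
4649 · 5155 = 23965595 ≡ 2791 (mod 5879)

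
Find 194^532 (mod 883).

194^1 ≡ 194 (mod 883)
194^2 ≡ 194^2 = 37636 ≡ 550 (mod 883)
194^4 ≡ 550^2 = 302500 ≡ 514 (mod 883)
194^8 ≡ 514^2 = 264196 ≡ 179 (mod 883)
194^16 ≡ 179^2 = 32041 ≡ 253 (mod 883)
194^32 ≡ 253^2 = 64009 ≡ 433 (mod 883)
194^64 ≡ 433^2 = 187489 ≡ 293 (mod 883)
194^128 ≡ 293^2 = 85849 ≡ 198 (mod 883)
194^256 ≡ 198^2 = 39204 ≡ 352 (mod 883)
194^512 ≡ 352^2 = 123904 ≡ 284 (mod 883)
194^532 = 194^512 · 194^16 · 194^4 ≡ 284 · 253 · 514 (mod 883).
Accumulate the product:
284 · 253 = 71852 ≡ 329
329 · 514 = 169106 ≡ 453

453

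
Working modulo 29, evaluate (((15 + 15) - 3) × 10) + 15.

15 + 15 = 30 ≡ 1 (mod 29)
1 - 3 = -2 ≡ 27 (mod 29)
27 × 10 = 270 ≡ 9 (mod 29)
9 + 15 = 24

24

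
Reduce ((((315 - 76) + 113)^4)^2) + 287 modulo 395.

138

315 - 76 = 239
239 + 113 = 352
(352)^4 ≡ 76 (mod 395)
(76)^2 ≡ 246 (mod 395)
246 + 287 = 533 ≡ 138 (mod 395)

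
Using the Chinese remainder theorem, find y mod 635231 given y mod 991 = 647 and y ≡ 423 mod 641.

25422

991⁻¹ mod 641: 991×163 ≡ 1 (mod 641), so 991⁻¹ ≡ 163.
y = 647 + 991×((423 − 647)×163 mod 641) = 647 + 991×25 = 25422.
Check: 25422 mod 991 = 647, 25422 mod 641 = 423. ✓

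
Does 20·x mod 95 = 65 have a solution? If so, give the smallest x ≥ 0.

gcd(20, 95) = 5, and 5 | 65, so solutions exist.
Divide through by 5: 4·x ≡ 13 mod 19.
4⁻¹ ≡ 5 (mod 19).
x ≡ 5·13 ≡ 8 (mod 19).
The smallest non-negative solution is x = 8.

8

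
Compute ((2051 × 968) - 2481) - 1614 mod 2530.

283

2051 × 968 = 1985368 ≡ 1848 (mod 2530)
1848 - 2481 = -633 ≡ 1897 (mod 2530)
1897 - 1614 = 283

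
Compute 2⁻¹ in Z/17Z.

9

17 = 8×2 + 1
2 = 2×1 + 0
gcd(2, 17) = 1, so the inverse exists.
Back-substitute for 1:
1 = 1×17 − 8×2
So 2⁻¹ ≡ −8 ≡ 9 (mod 17).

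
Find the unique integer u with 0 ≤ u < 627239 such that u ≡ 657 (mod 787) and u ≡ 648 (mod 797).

189537

787⁻¹ mod 797: 787·239 ≡ 1 (mod 797), so 787⁻¹ ≡ 239.
u = 657 + 787·((648 − 657)·239 mod 797) = 657 + 787·240 = 189537.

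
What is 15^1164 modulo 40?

25

1164 in binary is 10010001100, i.e. 1164 = 1024 + 128 + 8 + 4.
15^1 ≡ 15 (mod 40)
15^2 ≡ 15^2 = 225 ≡ 25 (mod 40)
15^4 ≡ 25^2 = 625 ≡ 25 (mod 40)
15^8 ≡ 25^2 = 625 ≡ 25 (mod 40)
15^16 ≡ 25^2 = 625 ≡ 25 (mod 40)
15^32 ≡ 25^2 = 625 ≡ 25 (mod 40)
15^64 ≡ 25^2 = 625 ≡ 25 (mod 40)
15^128 ≡ 25^2 = 625 ≡ 25 (mod 40)
15^256 ≡ 25^2 = 625 ≡ 25 (mod 40)
15^512 ≡ 25^2 = 625 ≡ 25 (mod 40)
15^1024 ≡ 25^2 = 625 ≡ 25 (mod 40)
15^1164 = 15^1024 * 15^128 * 15^8 * 15^4 ≡ 25 * 25 * 25 * 25 (mod 40).
Accumulate the product:
25 * 25 = 625 ≡ 25
25 * 25 = 625 ≡ 25
25 * 25 = 625 ≡ 25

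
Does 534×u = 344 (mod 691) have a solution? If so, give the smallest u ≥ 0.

gcd(534, 691) = 1, so a unique solution mod 691 exists.
534⁻¹ ≡ 22 (mod 691).
u ≡ 22×344 ≡ 658 (mod 691).

658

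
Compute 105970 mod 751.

79

105970 = 141·751 + 79, so 105970 ≡ 79 (mod 751).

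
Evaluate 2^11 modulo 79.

73

Using repeated squaring:
11 in binary is 1011, i.e. 11 = 8 + 2 + 1.
2^1 ≡ 2 (mod 79)
2^2 ≡ 2^2 = 4 (mod 79)
2^4 ≡ 4^2 = 16 (mod 79)
2^8 ≡ 16^2 = 256 ≡ 19 (mod 79)
2^11 = 2^8 * 2^2 * 2^1 ≡ 19 * 4 * 2 (mod 79).
Accumulate the product:
19 * 4 = 76
76 * 2 = 152 ≡ 73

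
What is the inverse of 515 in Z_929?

92

929 = 1·515 + 414
515 = 1·414 + 101
414 = 4·101 + 10
101 = 10·10 + 1
10 = 10·1 + 0
gcd(515, 929) = 1, so the inverse exists.
Bézout: 1 = −51·929 + 92·515.
So 515⁻¹ ≡ 92 (mod 929).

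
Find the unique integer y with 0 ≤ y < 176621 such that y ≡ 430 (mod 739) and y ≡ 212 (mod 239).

57333

739⁻¹ mod 239: 739×163 ≡ 1 (mod 239), so 739⁻¹ ≡ 163.
y = 430 + 739×((212 − 430)×163 mod 239) = 430 + 739×77 = 57333.
Check: 57333 mod 739 = 430, 57333 mod 239 = 212. ✓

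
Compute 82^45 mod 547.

45 in binary is 101101, i.e. 45 = 32 + 8 + 4 + 1.
82^1 ≡ 82 (mod 547)
82^2 ≡ 82^2 = 6724 ≡ 160 (mod 547)
82^4 ≡ 160^2 = 25600 ≡ 438 (mod 547)
82^8 ≡ 438^2 = 191844 ≡ 394 (mod 547)
82^16 ≡ 394^2 = 155236 ≡ 435 (mod 547)
82^32 ≡ 435^2 = 189225 ≡ 510 (mod 547)
82^45 = 82^32 × 82^8 × 82^4 × 82^1 ≡ 510 × 394 × 438 × 82 (mod 547).
Accumulate the product:
510 × 394 = 200940 ≡ 191
191 × 438 = 83658 ≡ 514
514 × 82 = 42148 ≡ 29

29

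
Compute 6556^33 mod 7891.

4705

By square-and-multiply:
33 in binary is 100001, i.e. 33 = 32 + 1.
6556^1 ≡ 6556 (mod 7891)
6556^2 ≡ 6556^2 = 42981136 ≡ 6750 (mod 7891)
6556^4 ≡ 6750^2 = 45562500 ≡ 7757 (mod 7891)
6556^8 ≡ 7757^2 = 60171049 ≡ 2174 (mod 7891)
6556^16 ≡ 2174^2 = 4726276 ≡ 7458 (mod 7891)
6556^32 ≡ 7458^2 = 55621764 ≡ 5996 (mod 7891)
6556^33 = 6556^32 * 6556^1 ≡ 5996 * 6556 (mod 7891).
5996 * 6556 = 39309776 ≡ 4705 (mod 7891).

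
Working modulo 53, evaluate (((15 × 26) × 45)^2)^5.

36

15 × 26 = 390 ≡ 19 (mod 53)
19 × 45 = 855 ≡ 7 (mod 53)
(7)^2 ≡ 49 (mod 53)
(49)^5 ≡ 36 (mod 53)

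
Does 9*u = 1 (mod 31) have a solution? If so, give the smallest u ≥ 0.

7

gcd(9, 31) = 1, so a unique solution mod 31 exists.
9⁻¹ ≡ 7 (mod 31).
u ≡ 7*1 ≡ 7 (mod 31).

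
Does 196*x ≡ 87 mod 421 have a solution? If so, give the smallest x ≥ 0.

gcd(196, 421) = 1, so a unique solution mod 421 exists.
196⁻¹ ≡ 58 (mod 421).
x ≡ 58*87 ≡ 415 (mod 421).

415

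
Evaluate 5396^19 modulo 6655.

5216

19 in binary is 10011, i.e. 19 = 16 + 2 + 1.
5396^1 ≡ 5396 (mod 6655)
5396^2 ≡ 5396^2 = 29116816 ≡ 1191 (mod 6655)
5396^4 ≡ 1191^2 = 1418481 ≡ 966 (mod 6655)
5396^8 ≡ 966^2 = 933156 ≡ 1456 (mod 6655)
5396^16 ≡ 1456^2 = 2119936 ≡ 3646 (mod 6655)
5396^19 = 5396^16 · 5396^2 · 5396^1 ≡ 3646 · 1191 · 5396 (mod 6655).
Accumulate the product:
3646 · 1191 = 4342386 ≡ 3326
3326 · 5396 = 17947096 ≡ 5216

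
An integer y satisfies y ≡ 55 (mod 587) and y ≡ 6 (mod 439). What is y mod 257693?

137413

587⁻¹ mod 439: 587*264 ≡ 1 (mod 439), so 587⁻¹ ≡ 264.
y = 55 + 587*((6 − 55)*264 mod 439) = 55 + 587*234 = 137413.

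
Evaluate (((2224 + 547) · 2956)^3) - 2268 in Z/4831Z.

2224 + 547 = 2771
2771 · 2956 = 8191076 ≡ 2531 (mod 4831)
(2531)^3 ≡ 3937 (mod 4831)
3937 - 2268 = 1669

1669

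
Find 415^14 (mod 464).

By square-and-multiply:
14 in binary is 1110, i.e. 14 = 8 + 4 + 2.
415^1 ≡ 415 (mod 464)
415^2 ≡ 415^2 = 172225 ≡ 81 (mod 464)
415^4 ≡ 81^2 = 6561 ≡ 65 (mod 464)
415^8 ≡ 65^2 = 4225 ≡ 49 (mod 464)
415^14 = 415^8 * 415^4 * 415^2 ≡ 49 * 65 * 81 (mod 464).
Accumulate the product:
49 * 65 = 3185 ≡ 401
401 * 81 = 32481 ≡ 1

1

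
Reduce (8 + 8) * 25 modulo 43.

13

8 + 8 = 16
16 * 25 = 400 ≡ 13 (mod 43)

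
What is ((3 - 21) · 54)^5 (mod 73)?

3 - 21 = -18 ≡ 55 (mod 73)
55 · 54 = 2970 ≡ 50 (mod 73)
(50)^5 ≡ 67 (mod 73)

67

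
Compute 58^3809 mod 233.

187

Using repeated squaring:
58^1 ≡ 58 (mod 233)
58^2 ≡ 58^2 = 3364 ≡ 102 (mod 233)
58^4 ≡ 102^2 = 10404 ≡ 152 (mod 233)
58^8 ≡ 152^2 = 23104 ≡ 37 (mod 233)
58^16 ≡ 37^2 = 1369 ≡ 204 (mod 233)
58^32 ≡ 204^2 = 41616 ≡ 142 (mod 233)
58^64 ≡ 142^2 = 20164 ≡ 126 (mod 233)
58^128 ≡ 126^2 = 15876 ≡ 32 (mod 233)
58^256 ≡ 32^2 = 1024 ≡ 92 (mod 233)
58^512 ≡ 92^2 = 8464 ≡ 76 (mod 233)
58^1024 ≡ 76^2 = 5776 ≡ 184 (mod 233)
58^2048 ≡ 184^2 = 33856 ≡ 71 (mod 233)
58^3809 = 58^2048 × 58^1024 × 58^512 × 58^128 × 58^64 × 58^32 × 58^1 ≡ 71 × 184 × 76 × 32 × 126 × 142 × 58 (mod 233).
Accumulate the product:
71 × 184 = 13064 ≡ 16
16 × 76 = 1216 ≡ 51
51 × 32 = 1632 ≡ 1
1 × 126 = 126
126 × 142 = 17892 ≡ 184
184 × 58 = 10672 ≡ 187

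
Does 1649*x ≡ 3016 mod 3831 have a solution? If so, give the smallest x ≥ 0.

269

gcd(1649, 3831) = 1, so a unique solution mod 3831 exists.
1649⁻¹ ≡ 230 (mod 3831).
x ≡ 230*3016 ≡ 269 (mod 3831).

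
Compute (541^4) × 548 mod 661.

(541)^4 ≡ 334 (mod 661)
334 × 548 = 183032 ≡ 596 (mod 661)

596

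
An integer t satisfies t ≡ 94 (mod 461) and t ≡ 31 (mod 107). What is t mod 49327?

461⁻¹ mod 107: 461*13 ≡ 1 (mod 107), so 461⁻¹ ≡ 13.
t = 94 + 461*((31 − 94)*13 mod 107) = 94 + 461*37 = 17151.

17151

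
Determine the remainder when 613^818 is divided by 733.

344

818 in binary is 1100110010, i.e. 818 = 512 + 256 + 32 + 16 + 2.
613^1 ≡ 613 (mod 733)
613^2 ≡ 613^2 = 375769 ≡ 473 (mod 733)
613^4 ≡ 473^2 = 223729 ≡ 164 (mod 733)
613^8 ≡ 164^2 = 26896 ≡ 508 (mod 733)
613^16 ≡ 508^2 = 258064 ≡ 48 (mod 733)
613^32 ≡ 48^2 = 2304 ≡ 105 (mod 733)
613^64 ≡ 105^2 = 11025 ≡ 30 (mod 733)
613^128 ≡ 30^2 = 900 ≡ 167 (mod 733)
613^256 ≡ 167^2 = 27889 ≡ 35 (mod 733)
613^512 ≡ 35^2 = 1225 ≡ 492 (mod 733)
613^818 = 613^512 × 613^256 × 613^32 × 613^16 × 613^2 ≡ 492 × 35 × 105 × 48 × 473 (mod 733).
Accumulate the product:
492 × 35 = 17220 ≡ 361
361 × 105 = 37905 ≡ 522
522 × 48 = 25056 ≡ 134
134 × 473 = 63382 ≡ 344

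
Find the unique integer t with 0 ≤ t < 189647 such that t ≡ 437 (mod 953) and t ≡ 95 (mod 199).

953⁻¹ mod 199: 953·90 ≡ 1 (mod 199), so 953⁻¹ ≡ 90.
t = 437 + 953·((95 − 437)·90 mod 199) = 437 + 953·65 = 62382.
Check: 62382 mod 953 = 437, 62382 mod 199 = 95. ✓

62382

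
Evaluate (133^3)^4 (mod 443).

(133)^3 ≡ 307 (mod 443)
(307)^4 ≡ 139 (mod 443)

139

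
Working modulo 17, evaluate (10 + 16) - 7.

10 + 16 = 26 ≡ 9 (mod 17)
9 - 7 = 2

2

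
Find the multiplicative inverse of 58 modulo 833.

158

833 = 14×58 + 21
58 = 2×21 + 16
21 = 1×16 + 5
16 = 3×5 + 1
5 = 5×1 + 0
gcd(58, 833) = 1, so the inverse exists.
Bézout: 1 = −11×833 + 158×58.
So 58⁻¹ ≡ 158 (mod 833).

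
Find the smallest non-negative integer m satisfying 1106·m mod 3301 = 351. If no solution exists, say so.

gcd(1106, 3301) = 1, so a unique solution mod 3301 exists.
1106⁻¹ ≡ 3107 (mod 3301).
m ≡ 3107·351 ≡ 1227 (mod 3301).

1227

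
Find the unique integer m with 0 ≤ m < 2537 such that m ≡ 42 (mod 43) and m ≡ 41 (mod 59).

2106

43⁻¹ mod 59: 43×11 ≡ 1 (mod 59), so 43⁻¹ ≡ 11.
m = 42 + 43×((41 − 42)×11 mod 59) = 42 + 43×48 = 2106.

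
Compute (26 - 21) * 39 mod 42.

27

26 - 21 = 5
5 * 39 = 195 ≡ 27 (mod 42)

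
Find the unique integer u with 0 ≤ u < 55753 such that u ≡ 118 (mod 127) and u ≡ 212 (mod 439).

127⁻¹ mod 439: 127·280 ≡ 1 (mod 439), so 127⁻¹ ≡ 280.
u = 118 + 127·((212 − 118)·280 mod 439) = 118 + 127·419 = 53331.
Check: 53331 mod 127 = 118, 53331 mod 439 = 212. ✓

53331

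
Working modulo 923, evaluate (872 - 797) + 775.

872 - 797 = 75
75 + 775 = 850

850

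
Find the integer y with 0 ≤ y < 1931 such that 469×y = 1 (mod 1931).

667

By the extended Euclidean algorithm:
1931 = 4×469 + 55
469 = 8×55 + 29
55 = 1×29 + 26
29 = 1×26 + 3
26 = 8×3 + 2
3 = 1×2 + 1
2 = 2×1 + 0
gcd(469, 1931) = 1, so the inverse exists.
Back-substitute for 1:
1 = 1×3 − 1×2
  = −1×26 + 9×3
  = 9×29 − 10×26
  = −10×55 + 19×29
  = 19×469 − 162×55
  = −162×1931 + 667×469
So 469⁻¹ ≡ 667 (mod 1931).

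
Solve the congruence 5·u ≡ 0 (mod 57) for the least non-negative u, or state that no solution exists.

0

gcd(5, 57) = 1, so a unique solution mod 57 exists.
5⁻¹ ≡ 23 (mod 57).
u ≡ 23·0 ≡ 0 (mod 57).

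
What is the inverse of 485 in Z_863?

121

By the extended Euclidean algorithm:
863 = 1*485 + 378
485 = 1*378 + 107
378 = 3*107 + 57
107 = 1*57 + 50
57 = 1*50 + 7
50 = 7*7 + 1
7 = 7*1 + 0
gcd(485, 863) = 1, so the inverse exists.
Back-substitute for 1:
1 = 1*50 − 7*7
  = −7*57 + 8*50
  = 8*107 − 15*57
  = −15*378 + 53*107
  = 53*485 − 68*378
  = −68*863 + 121*485
So 485⁻¹ ≡ 121 (mod 863).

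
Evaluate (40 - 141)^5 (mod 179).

40 - 141 = -101 ≡ 78 (mod 179)
(78)^5 ≡ 133 (mod 179)

133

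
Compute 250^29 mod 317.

238

29 in binary is 11101, i.e. 29 = 16 + 8 + 4 + 1.
250^1 ≡ 250 (mod 317)
250^2 ≡ 250^2 = 62500 ≡ 51 (mod 317)
250^4 ≡ 51^2 = 2601 ≡ 65 (mod 317)
250^8 ≡ 65^2 = 4225 ≡ 104 (mod 317)
250^16 ≡ 104^2 = 10816 ≡ 38 (mod 317)
250^29 = 250^16 · 250^8 · 250^4 · 250^1 ≡ 38 · 104 · 65 · 250 (mod 317).
Accumulate the product:
38 · 104 = 3952 ≡ 148
148 · 65 = 9620 ≡ 110
110 · 250 = 27500 ≡ 238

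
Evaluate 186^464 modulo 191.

30

464 in binary is 111010000, i.e. 464 = 256 + 128 + 64 + 16.
186^1 ≡ 186 (mod 191)
186^2 ≡ 186^2 = 34596 ≡ 25 (mod 191)
186^4 ≡ 25^2 = 625 ≡ 52 (mod 191)
186^8 ≡ 52^2 = 2704 ≡ 30 (mod 191)
186^16 ≡ 30^2 = 900 ≡ 136 (mod 191)
186^32 ≡ 136^2 = 18496 ≡ 160 (mod 191)
186^64 ≡ 160^2 = 25600 ≡ 6 (mod 191)
186^128 ≡ 6^2 = 36 (mod 191)
186^256 ≡ 36^2 = 1296 ≡ 150 (mod 191)
186^464 = 186^256 × 186^128 × 186^64 × 186^16 ≡ 150 × 36 × 6 × 136 (mod 191).
Accumulate the product:
150 × 36 = 5400 ≡ 52
52 × 6 = 312 ≡ 121
121 × 136 = 16456 ≡ 30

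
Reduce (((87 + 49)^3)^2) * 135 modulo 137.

135

87 + 49 = 136
(136)^3 ≡ 136 (mod 137)
(136)^2 ≡ 1 (mod 137)
1 * 135 = 135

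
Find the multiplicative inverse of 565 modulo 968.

245

968 = 1*565 + 403
565 = 1*403 + 162
403 = 2*162 + 79
162 = 2*79 + 4
79 = 19*4 + 3
4 = 1*3 + 1
3 = 3*1 + 0
gcd(565, 968) = 1, so the inverse exists.
Bézout: 1 = −143*968 + 245*565.
So 565⁻¹ ≡ 245 (mod 968).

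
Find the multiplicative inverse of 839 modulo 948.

By the extended Euclidean algorithm:
948 = 1*839 + 109
839 = 7*109 + 76
109 = 1*76 + 33
76 = 2*33 + 10
33 = 3*10 + 3
10 = 3*3 + 1
3 = 3*1 + 0
gcd(839, 948) = 1, so the inverse exists.
Back-substitute for 1:
1 = 1*10 − 3*3
  = −3*33 + 10*10
  = 10*76 − 23*33
  = −23*109 + 33*76
  = 33*839 − 254*109
  = −254*948 + 287*839
So 839⁻¹ ≡ 287 (mod 948).

287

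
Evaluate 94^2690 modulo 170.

166

By square-and-multiply:
2690 in binary is 101010000010, i.e. 2690 = 2048 + 512 + 128 + 2.
94^1 ≡ 94 (mod 170)
94^2 ≡ 94^2 = 8836 ≡ 166 (mod 170)
94^4 ≡ 166^2 = 27556 ≡ 16 (mod 170)
94^8 ≡ 16^2 = 256 ≡ 86 (mod 170)
94^16 ≡ 86^2 = 7396 ≡ 86 (mod 170)
94^32 ≡ 86^2 = 7396 ≡ 86 (mod 170)
94^64 ≡ 86^2 = 7396 ≡ 86 (mod 170)
94^128 ≡ 86^2 = 7396 ≡ 86 (mod 170)
94^256 ≡ 86^2 = 7396 ≡ 86 (mod 170)
94^512 ≡ 86^2 = 7396 ≡ 86 (mod 170)
94^1024 ≡ 86^2 = 7396 ≡ 86 (mod 170)
94^2048 ≡ 86^2 = 7396 ≡ 86 (mod 170)
94^2690 = 94^2048 × 94^512 × 94^128 × 94^2 ≡ 86 × 86 × 86 × 166 (mod 170).
Accumulate the product:
86 × 86 = 7396 ≡ 86
86 × 86 = 7396 ≡ 86
86 × 166 = 14276 ≡ 166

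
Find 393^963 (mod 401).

393^1 ≡ 393 (mod 401)
393^2 ≡ 393^2 = 154449 ≡ 64 (mod 401)
393^4 ≡ 64^2 = 4096 ≡ 86 (mod 401)
393^8 ≡ 86^2 = 7396 ≡ 178 (mod 401)
393^16 ≡ 178^2 = 31684 ≡ 5 (mod 401)
393^32 ≡ 5^2 = 25 (mod 401)
393^64 ≡ 25^2 = 625 ≡ 224 (mod 401)
393^128 ≡ 224^2 = 50176 ≡ 51 (mod 401)
393^256 ≡ 51^2 = 2601 ≡ 195 (mod 401)
393^512 ≡ 195^2 = 38025 ≡ 331 (mod 401)
393^963 = 393^512 × 393^256 × 393^128 × 393^64 × 393^2 × 393^1 ≡ 331 × 195 × 51 × 224 × 64 × 393 (mod 401).
Accumulate the product:
331 × 195 = 64545 ≡ 385
385 × 51 = 19635 ≡ 387
387 × 224 = 86688 ≡ 72
72 × 64 = 4608 ≡ 197
197 × 393 = 77421 ≡ 28

28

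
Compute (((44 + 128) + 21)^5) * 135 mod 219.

44 + 128 = 172
172 + 21 = 193
(193)^5 ≡ 31 (mod 219)
31 * 135 = 4185 ≡ 24 (mod 219)

24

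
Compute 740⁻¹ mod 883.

883 = 1·740 + 143
740 = 5·143 + 25
143 = 5·25 + 18
25 = 1·18 + 7
18 = 2·7 + 4
7 = 1·4 + 3
4 = 1·3 + 1
3 = 3·1 + 0
gcd(740, 883) = 1, so the inverse exists.
Back-substitute for 1:
1 = 1·4 − 1·3
  = −1·7 + 2·4
  = 2·18 − 5·7
  = −5·25 + 7·18
  = 7·143 − 40·25
  = −40·740 + 207·143
  = 207·883 − 247·740
So 740⁻¹ ≡ −247 ≡ 636 (mod 883).

636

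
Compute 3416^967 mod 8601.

Using repeated squaring:
967 in binary is 1111000111, i.e. 967 = 512 + 256 + 128 + 64 + 4 + 2 + 1.
3416^1 ≡ 3416 (mod 8601)
3416^2 ≡ 3416^2 = 11669056 ≡ 6100 (mod 8601)
3416^4 ≡ 6100^2 = 37210000 ≡ 2074 (mod 8601)
3416^8 ≡ 2074^2 = 4301476 ≡ 976 (mod 8601)
3416^16 ≡ 976^2 = 952576 ≡ 6466 (mod 8601)
3416^32 ≡ 6466^2 = 41809156 ≡ 8296 (mod 8601)
3416^64 ≡ 8296^2 = 68823616 ≡ 7015 (mod 8601)
3416^128 ≡ 7015^2 = 49210225 ≡ 3904 (mod 8601)
3416^256 ≡ 3904^2 = 15241216 ≡ 244 (mod 8601)
3416^512 ≡ 244^2 = 59536 ≡ 7930 (mod 8601)
3416^967 = 3416^512 * 3416^256 * 3416^128 * 3416^64 * 3416^4 * 3416^2 * 3416^1 ≡ 7930 * 244 * 3904 * 7015 * 2074 * 6100 * 3416 (mod 8601).
Accumulate the product:
7930 * 244 = 1934920 ≡ 8296
8296 * 3904 = 32387584 ≡ 4819
4819 * 7015 = 33805285 ≡ 3355
3355 * 2074 = 6958270 ≡ 61
61 * 6100 = 372100 ≡ 2257
2257 * 3416 = 7709912 ≡ 3416

3416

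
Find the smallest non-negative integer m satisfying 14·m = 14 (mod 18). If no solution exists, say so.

gcd(14, 18) = 2, and 2 | 14, so solutions exist.
Divide through by 2: 7·m ≡ 7 mod 9.
7⁻¹ ≡ 4 (mod 9).
m ≡ 4·7 ≡ 1 (mod 9).
The smallest non-negative solution is m = 1.

1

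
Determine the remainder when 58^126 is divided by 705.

619

Compute successive squares:
58^1 ≡ 58 (mod 705)
58^2 ≡ 58^2 = 3364 ≡ 544 (mod 705)
58^4 ≡ 544^2 = 295936 ≡ 541 (mod 705)
58^8 ≡ 541^2 = 292681 ≡ 106 (mod 705)
58^16 ≡ 106^2 = 11236 ≡ 661 (mod 705)
58^32 ≡ 661^2 = 436921 ≡ 526 (mod 705)
58^64 ≡ 526^2 = 276676 ≡ 316 (mod 705)
58^126 = 58^64 × 58^32 × 58^16 × 58^8 × 58^4 × 58^2 ≡ 316 × 526 × 661 × 106 × 541 × 544 (mod 705).
Accumulate the product:
316 × 526 = 166216 ≡ 541
541 × 661 = 357601 ≡ 166
166 × 106 = 17596 ≡ 676
676 × 541 = 365716 ≡ 526
526 × 544 = 286144 ≡ 619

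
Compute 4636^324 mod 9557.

324 in binary is 101000100, i.e. 324 = 256 + 64 + 4.
4636^1 ≡ 4636 (mod 9557)
4636^2 ≡ 4636^2 = 21492496 ≡ 8360 (mod 9557)
4636^4 ≡ 8360^2 = 69889600 ≡ 8816 (mod 9557)
4636^8 ≡ 8816^2 = 77721856 ≡ 4332 (mod 9557)
4636^16 ≡ 4332^2 = 18766224 ≡ 5833 (mod 9557)
4636^32 ≡ 5833^2 = 34023889 ≡ 969 (mod 9557)
4636^64 ≡ 969^2 = 938961 ≡ 2375 (mod 9557)
4636^128 ≡ 2375^2 = 5640625 ≡ 1995 (mod 9557)
4636^256 ≡ 1995^2 = 3980025 ≡ 4313 (mod 9557)
4636^324 = 4636^256 · 4636^64 · 4636^4 ≡ 4313 · 2375 · 8816 (mod 9557).
Accumulate the product:
4313 · 2375 = 10243375 ≡ 7828
7828 · 8816 = 69011648 ≡ 551

551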